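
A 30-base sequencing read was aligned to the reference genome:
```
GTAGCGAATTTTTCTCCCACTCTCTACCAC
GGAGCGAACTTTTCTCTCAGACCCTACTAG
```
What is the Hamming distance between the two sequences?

8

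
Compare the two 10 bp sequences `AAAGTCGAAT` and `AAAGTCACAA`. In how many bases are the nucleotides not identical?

Comparing position by position, 3 bases differ: 7 (G/A), 8 (A/C), 10 (T/A).

3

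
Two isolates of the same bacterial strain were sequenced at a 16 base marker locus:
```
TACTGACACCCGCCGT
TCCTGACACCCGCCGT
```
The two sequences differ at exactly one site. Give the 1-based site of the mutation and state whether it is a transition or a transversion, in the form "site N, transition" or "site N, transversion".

site 2, transversion

The sequences differ only at site 2: A→C (purine→pyrimidine), a transversion.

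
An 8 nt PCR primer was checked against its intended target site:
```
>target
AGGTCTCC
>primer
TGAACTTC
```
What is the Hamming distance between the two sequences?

The sequences differ at positions 1, 3, 4, 7 (1-based) — 4 in total.

4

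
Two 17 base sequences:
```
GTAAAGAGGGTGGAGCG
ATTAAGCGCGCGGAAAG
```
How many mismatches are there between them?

Mismatches (1-based): base 1: G→A; base 3: A→T; base 7: A→C; base 9: G→C; base 11: T→C; base 15: G→A; base 16: C→A.

7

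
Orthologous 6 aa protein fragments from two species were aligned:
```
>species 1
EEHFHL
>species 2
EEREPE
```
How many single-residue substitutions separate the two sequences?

Mismatches (1-based): position 3: H→R; position 4: F→E; position 5: H→P; position 6: L→E.

4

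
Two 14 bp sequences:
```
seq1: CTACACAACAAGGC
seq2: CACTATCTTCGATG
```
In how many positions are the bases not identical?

12

The sequences differ at positions 2, 3, 4, 6, 7, 8, 9, 10, 11, 12, 13, 14 (1-based) — 12 in total.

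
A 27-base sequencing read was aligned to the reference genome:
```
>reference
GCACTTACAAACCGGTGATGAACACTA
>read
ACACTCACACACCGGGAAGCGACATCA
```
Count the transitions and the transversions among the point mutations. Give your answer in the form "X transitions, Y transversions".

Transitions (purine↔purine or pyrimidine↔pyrimidine): 1 G→A, 6 T→C, 17 G→A, 21 A→G, 25 C→T, 26 T→C.
Transversions (purine↔pyrimidine): 10 A→C, 16 T→G, 19 T→G, 20 G→C.

6 transitions, 4 transversions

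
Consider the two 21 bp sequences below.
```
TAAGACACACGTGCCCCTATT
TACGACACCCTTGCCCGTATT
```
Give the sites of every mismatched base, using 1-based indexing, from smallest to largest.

Differences at site 3 (A→C), site 9 (A→C), site 11 (G→T), site 17 (C→G).

3, 9, 11, 17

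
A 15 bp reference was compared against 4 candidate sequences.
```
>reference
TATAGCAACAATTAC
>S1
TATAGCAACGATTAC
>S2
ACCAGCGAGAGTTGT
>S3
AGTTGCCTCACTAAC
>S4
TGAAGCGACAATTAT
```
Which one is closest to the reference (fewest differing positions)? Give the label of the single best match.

S1

S1 differs at 1 position; S2 differs at 8 positions; S3 differs at 7 positions; S4 differs at 4 positions. The closest is S1.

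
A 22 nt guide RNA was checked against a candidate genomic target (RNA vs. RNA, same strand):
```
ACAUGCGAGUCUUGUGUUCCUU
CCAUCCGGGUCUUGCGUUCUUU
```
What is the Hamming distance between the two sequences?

The sequences differ at sites 1, 5, 8, 15, 20 (1-based) — 5 in total.

5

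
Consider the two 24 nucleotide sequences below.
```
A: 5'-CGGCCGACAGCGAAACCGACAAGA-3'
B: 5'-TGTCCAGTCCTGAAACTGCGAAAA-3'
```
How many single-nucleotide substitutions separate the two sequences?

12

Comparing position by position, 12 positions differ: 1 (C/T), 3 (G/T), 6 (G/A), 7 (A/G), 8 (C/T), 9 (A/C), 10 (G/C), 11 (C/T), 17 (C/T), 19 (A/C), 20 (C/G), 23 (G/A).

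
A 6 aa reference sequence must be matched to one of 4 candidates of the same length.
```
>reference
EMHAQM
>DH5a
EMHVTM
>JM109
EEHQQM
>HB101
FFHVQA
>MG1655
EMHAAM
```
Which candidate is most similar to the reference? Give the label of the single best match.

MG1655

Hamming distances to reference — DH5a: 2; JM109: 2; HB101: 4; MG1655: 1.
Smallest is MG1655 with 1 mismatch.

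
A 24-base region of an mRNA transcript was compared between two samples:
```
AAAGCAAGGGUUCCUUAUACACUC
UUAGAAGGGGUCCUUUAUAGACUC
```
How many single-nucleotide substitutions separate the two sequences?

The sequences differ at positions 1, 2, 5, 7, 12, 14, 20 (1-based) — 7 in total.

7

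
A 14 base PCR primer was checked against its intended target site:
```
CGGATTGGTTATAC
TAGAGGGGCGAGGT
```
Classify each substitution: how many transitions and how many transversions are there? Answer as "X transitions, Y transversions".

5 transitions, 4 transversions

Transitions (purine↔purine or pyrimidine↔pyrimidine): 1 C→T, 2 G→A, 9 T→C, 13 A→G, 14 C→T.
Transversions (purine↔pyrimidine): 5 T→G, 6 T→G, 10 T→G, 12 T→G.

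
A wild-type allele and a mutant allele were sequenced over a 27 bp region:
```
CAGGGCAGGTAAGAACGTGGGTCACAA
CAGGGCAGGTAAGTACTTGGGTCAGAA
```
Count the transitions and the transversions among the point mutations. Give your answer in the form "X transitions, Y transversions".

0 transitions, 3 transversions

Mismatches (1-based):
position 14: A→T (purine→pyrimidine, transversion)
position 17: G→T (purine→pyrimidine, transversion)
position 25: C→G (pyrimidine→purine, transversion)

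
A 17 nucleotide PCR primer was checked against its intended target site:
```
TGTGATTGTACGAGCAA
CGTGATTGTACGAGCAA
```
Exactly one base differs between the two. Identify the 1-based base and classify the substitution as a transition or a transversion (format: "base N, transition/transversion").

The sequences differ only at base 1: T→C (pyrimidine→pyrimidine), a transition.

base 1, transition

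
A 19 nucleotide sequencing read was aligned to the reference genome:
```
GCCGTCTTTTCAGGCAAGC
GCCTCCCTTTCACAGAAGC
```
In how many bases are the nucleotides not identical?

6

Comparing position by position, 6 bases differ: 4 (G/T), 5 (T/C), 7 (T/C), 13 (G/C), 14 (G/A), 15 (C/G).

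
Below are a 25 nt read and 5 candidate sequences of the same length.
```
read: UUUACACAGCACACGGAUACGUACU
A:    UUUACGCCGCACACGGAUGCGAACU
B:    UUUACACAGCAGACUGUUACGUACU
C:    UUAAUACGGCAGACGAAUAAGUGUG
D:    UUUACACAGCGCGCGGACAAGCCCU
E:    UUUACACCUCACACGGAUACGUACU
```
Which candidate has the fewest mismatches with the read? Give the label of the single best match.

E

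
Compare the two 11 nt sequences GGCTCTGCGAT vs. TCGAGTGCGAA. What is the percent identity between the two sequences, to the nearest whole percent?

Mismatches at positions 1, 2, 3, 4, 5, 11 (1-based): 6 of 11.
Identical positions: 5/11 = 45.45% → 45%.

45%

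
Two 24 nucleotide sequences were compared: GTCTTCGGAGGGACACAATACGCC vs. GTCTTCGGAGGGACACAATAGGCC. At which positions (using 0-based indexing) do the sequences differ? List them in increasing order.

20

Scanning 0-based: 20: C/G.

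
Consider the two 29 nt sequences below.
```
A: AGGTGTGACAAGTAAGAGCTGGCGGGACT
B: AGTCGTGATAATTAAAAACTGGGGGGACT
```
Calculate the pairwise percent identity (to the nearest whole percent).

76%

7 positions differ (3, 4, 9, 12, 16, 18, 23), so 22 of 29 match: 22/29 = 75.86%.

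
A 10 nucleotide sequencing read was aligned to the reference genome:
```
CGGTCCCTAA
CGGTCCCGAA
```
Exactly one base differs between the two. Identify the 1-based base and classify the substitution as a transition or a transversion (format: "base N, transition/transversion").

base 8, transversion

The sequences differ only at base 8: T→G (pyrimidine→purine), a transversion.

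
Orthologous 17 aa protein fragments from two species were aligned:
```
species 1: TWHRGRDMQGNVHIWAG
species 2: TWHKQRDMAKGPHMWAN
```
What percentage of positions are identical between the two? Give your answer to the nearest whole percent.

53%

Mismatches at positions 4, 5, 9, 10, 11, 12, 14, 17 (1-based): 8 of 17.
Identical positions: 9/17 = 52.94% → 53%.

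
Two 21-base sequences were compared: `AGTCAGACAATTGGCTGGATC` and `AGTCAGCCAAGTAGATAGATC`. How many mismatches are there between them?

5

Mismatches (1-based): position 7: A→C; position 11: T→G; position 13: G→A; position 15: C→A; position 17: G→A.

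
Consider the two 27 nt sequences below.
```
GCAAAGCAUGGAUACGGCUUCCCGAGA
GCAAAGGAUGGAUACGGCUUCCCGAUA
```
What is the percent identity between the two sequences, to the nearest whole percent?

2 positions differ (7, 26), so 25 of 27 match: 25/27 = 92.59%.

93%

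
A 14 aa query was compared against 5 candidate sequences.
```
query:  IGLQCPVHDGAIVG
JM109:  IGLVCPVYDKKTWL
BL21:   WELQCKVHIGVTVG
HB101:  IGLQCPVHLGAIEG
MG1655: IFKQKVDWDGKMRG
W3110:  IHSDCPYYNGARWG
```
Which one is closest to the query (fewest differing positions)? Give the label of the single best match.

HB101

JM109 differs at 7 positions; BL21 differs at 6 positions; HB101 differs at 2 positions; MG1655 differs at 9 positions; W3110 differs at 8 positions. The closest is HB101.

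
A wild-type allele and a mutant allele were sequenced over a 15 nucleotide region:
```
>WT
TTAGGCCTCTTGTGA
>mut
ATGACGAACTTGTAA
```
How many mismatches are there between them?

8

Comparing position by position, 8 positions differ: 1 (T/A), 3 (A/G), 4 (G/A), 5 (G/C), 6 (C/G), 7 (C/A), 8 (T/A), 14 (G/A).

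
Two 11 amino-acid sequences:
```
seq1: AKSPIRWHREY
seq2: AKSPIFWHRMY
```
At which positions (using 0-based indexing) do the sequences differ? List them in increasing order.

5, 9

Scanning 0-based: 5: R/F; 9: E/M.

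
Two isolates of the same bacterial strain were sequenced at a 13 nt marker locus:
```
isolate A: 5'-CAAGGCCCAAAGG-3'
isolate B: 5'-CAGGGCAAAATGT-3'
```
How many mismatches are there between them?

5

Mismatches (1-based): site 3: A→G; site 7: C→A; site 8: C→A; site 11: A→T; site 13: G→T.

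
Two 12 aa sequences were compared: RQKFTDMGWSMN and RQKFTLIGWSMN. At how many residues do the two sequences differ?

The sequences differ at residues 6, 7 (1-based) — 2 in total.

2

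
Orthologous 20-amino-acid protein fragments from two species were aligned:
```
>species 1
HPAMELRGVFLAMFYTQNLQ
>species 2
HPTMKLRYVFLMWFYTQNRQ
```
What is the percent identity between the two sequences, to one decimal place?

6 positions differ (3, 5, 8, 12, 13, 19), so 14 of 20 match: 14/20 = 70%.

70.0%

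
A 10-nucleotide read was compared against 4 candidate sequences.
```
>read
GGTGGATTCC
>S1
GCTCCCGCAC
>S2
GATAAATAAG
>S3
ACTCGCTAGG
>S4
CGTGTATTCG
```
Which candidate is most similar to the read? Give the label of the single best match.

S1 differs at 7 positions; S2 differs at 6 positions; S3 differs at 7 positions; S4 differs at 3 positions. The closest is S4.

S4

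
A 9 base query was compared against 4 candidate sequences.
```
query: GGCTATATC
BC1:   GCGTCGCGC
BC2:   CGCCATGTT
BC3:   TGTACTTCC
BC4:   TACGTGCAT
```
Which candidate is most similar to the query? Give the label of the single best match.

Hamming distances to query — BC1: 6; BC2: 4; BC3: 6; BC4: 8.
Smallest is BC2 with 4 mismatches.

BC2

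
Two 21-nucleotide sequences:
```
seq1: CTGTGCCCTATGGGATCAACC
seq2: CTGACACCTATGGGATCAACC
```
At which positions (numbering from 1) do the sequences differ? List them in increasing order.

4, 5, 6

Scanning 1-based: 4: T/A; 5: G/C; 6: C/A.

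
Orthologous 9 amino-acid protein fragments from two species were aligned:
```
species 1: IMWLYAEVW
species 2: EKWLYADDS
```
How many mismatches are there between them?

5

Comparing position by position, 5 residues differ: 1 (I/E), 2 (M/K), 7 (E/D), 8 (V/D), 9 (W/S).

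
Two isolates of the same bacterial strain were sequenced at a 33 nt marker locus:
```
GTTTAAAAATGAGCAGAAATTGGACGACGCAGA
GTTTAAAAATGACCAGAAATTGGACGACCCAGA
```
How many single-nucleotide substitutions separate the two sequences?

Comparing position by position, 2 positions differ: 13 (G/C), 29 (G/C).

2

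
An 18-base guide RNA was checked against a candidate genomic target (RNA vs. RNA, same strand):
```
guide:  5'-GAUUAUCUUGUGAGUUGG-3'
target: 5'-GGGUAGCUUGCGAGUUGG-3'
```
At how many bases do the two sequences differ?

4

The sequences differ at bases 2, 3, 6, 11 (1-based) — 4 in total.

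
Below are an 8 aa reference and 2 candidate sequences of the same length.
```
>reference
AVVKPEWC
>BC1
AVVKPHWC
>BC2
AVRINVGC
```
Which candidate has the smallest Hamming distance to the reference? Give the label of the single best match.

BC1

BC1 differs at 1 residue; BC2 differs at 5 residues. The closest is BC1.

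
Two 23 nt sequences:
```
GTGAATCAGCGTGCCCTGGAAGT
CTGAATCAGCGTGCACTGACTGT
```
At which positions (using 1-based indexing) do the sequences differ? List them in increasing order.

Differences at position 1 (G→C), position 15 (C→A), position 19 (G→A), position 20 (A→C), position 21 (A→T).

1, 15, 19, 20, 21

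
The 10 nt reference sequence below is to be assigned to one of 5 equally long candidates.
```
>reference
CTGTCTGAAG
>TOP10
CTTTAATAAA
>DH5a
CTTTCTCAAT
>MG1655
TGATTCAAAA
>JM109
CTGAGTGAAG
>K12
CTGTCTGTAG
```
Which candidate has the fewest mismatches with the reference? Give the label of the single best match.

Hamming distances to reference — TOP10: 5; DH5a: 3; MG1655: 7; JM109: 2; K12: 1.
Smallest is K12 with 1 mismatch.

K12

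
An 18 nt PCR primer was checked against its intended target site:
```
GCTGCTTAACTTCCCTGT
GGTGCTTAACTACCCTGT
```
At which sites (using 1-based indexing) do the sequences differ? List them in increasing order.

2, 12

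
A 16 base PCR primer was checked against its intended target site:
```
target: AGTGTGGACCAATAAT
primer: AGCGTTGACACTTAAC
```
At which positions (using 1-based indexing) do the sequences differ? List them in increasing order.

3, 6, 10, 11, 12, 16

Differences at position 3 (T→C), position 6 (G→T), position 10 (C→A), position 11 (A→C), position 12 (A→T), position 16 (T→C).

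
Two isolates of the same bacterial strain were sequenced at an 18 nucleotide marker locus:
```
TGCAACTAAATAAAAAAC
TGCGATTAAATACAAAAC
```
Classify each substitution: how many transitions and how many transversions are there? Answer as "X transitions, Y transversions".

2 transitions, 1 transversion

Transitions (purine↔purine or pyrimidine↔pyrimidine): 4 A→G, 6 C→T.
Transversions (purine↔pyrimidine): 13 A→C.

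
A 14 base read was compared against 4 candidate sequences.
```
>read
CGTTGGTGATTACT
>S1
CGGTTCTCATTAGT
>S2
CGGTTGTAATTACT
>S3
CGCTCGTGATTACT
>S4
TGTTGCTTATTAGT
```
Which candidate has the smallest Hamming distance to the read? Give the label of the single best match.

S1 differs at 5 sites; S2 differs at 3 sites; S3 differs at 2 sites; S4 differs at 4 sites. The closest is S3.

S3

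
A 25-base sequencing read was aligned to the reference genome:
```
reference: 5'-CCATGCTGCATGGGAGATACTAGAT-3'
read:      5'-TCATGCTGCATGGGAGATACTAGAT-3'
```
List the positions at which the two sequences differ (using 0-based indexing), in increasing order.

0

Scanning 0-based: 0: C/T.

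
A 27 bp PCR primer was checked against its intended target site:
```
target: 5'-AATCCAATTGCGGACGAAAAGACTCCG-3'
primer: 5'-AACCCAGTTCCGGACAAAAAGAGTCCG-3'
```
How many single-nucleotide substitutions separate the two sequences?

5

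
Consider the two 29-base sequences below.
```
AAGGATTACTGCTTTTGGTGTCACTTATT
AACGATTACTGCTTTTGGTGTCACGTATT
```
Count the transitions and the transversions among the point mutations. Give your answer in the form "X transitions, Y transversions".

Transitions (purine↔purine or pyrimidine↔pyrimidine): none.
Transversions (purine↔pyrimidine): 3 G→C, 25 T→G.

0 transitions, 2 transversions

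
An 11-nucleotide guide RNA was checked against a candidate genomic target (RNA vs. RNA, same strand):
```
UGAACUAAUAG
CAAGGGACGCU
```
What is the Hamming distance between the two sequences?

9

Comparing position by position, 9 sites differ: 1 (U/C), 2 (G/A), 4 (A/G), 5 (C/G), 6 (U/G), 8 (A/C), 9 (U/G), 10 (A/C), 11 (G/U).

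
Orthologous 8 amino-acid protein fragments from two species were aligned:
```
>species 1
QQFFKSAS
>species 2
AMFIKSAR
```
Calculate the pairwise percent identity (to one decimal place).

50.0%

Mismatches at positions 1, 2, 4, 8 (1-based): 4 of 8.
Identical positions: 4/8 = 50% → 50.0%.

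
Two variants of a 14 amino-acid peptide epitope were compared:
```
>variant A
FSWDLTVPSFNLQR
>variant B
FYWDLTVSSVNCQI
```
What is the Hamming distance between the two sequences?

5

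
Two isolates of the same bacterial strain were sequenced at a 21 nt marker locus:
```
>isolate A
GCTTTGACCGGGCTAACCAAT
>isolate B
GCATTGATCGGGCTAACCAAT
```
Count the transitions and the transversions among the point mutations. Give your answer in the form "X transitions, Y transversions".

Transitions (purine↔purine or pyrimidine↔pyrimidine): 8 C→T.
Transversions (purine↔pyrimidine): 3 T→A.

1 transition, 1 transversion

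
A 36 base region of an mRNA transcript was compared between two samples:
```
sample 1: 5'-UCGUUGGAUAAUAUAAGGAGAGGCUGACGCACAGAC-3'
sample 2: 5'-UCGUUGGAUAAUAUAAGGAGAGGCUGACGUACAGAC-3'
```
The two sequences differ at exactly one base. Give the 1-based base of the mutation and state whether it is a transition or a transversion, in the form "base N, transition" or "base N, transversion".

base 30, transition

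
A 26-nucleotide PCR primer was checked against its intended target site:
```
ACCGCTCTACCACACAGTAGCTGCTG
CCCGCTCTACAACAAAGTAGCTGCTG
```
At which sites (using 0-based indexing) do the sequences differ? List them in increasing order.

Differences at site 0 (A→C), site 10 (C→A), site 14 (C→A).

0, 10, 14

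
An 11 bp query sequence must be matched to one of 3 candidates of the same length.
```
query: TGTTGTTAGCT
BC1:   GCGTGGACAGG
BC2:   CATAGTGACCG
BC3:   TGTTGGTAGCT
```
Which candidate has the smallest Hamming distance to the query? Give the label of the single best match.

BC1 differs at 9 sites; BC2 differs at 6 sites; BC3 differs at 1 site. The closest is BC3.

BC3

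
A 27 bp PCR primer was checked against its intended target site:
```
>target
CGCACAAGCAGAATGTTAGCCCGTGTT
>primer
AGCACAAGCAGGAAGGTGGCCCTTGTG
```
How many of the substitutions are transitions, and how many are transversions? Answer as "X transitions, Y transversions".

Transitions (purine↔purine or pyrimidine↔pyrimidine): 12 A→G, 18 A→G.
Transversions (purine↔pyrimidine): 1 C→A, 14 T→A, 16 T→G, 23 G→T, 27 T→G.

2 transitions, 5 transversions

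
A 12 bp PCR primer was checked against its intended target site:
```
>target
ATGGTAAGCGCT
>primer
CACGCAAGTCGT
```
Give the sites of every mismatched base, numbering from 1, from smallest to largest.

1, 2, 3, 5, 9, 10, 11

Differences at site 1 (A→C), site 2 (T→A), site 3 (G→C), site 5 (T→C), site 9 (C→T), site 10 (G→C), site 11 (C→G).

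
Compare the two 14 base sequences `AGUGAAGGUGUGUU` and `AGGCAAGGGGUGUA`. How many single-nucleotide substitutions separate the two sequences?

Mismatches (1-based): site 3: U→G; site 4: G→C; site 9: U→G; site 14: U→A.

4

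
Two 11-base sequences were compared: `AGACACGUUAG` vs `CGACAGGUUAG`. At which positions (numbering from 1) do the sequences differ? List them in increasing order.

Differences at position 1 (A→C), position 6 (C→G).

1, 6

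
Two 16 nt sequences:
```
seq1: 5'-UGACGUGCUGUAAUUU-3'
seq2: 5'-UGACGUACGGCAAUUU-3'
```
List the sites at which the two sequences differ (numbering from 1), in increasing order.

7, 9, 11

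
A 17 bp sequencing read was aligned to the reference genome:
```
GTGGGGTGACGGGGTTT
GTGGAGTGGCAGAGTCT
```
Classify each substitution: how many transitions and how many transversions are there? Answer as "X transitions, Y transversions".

Mismatches (1-based):
position 5: G→A (purine→purine, transition)
position 9: A→G (purine→purine, transition)
position 11: G→A (purine→purine, transition)
position 13: G→A (purine→purine, transition)
position 16: T→C (pyrimidine→pyrimidine, transition)

5 transitions, 0 transversions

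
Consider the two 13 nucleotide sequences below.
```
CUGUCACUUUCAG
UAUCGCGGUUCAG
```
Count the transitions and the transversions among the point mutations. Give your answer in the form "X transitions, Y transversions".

2 transitions, 6 transversions

Mismatches (1-based):
position 1: C→U (pyrimidine→pyrimidine, transition)
position 2: U→A (pyrimidine→purine, transversion)
position 3: G→U (purine→pyrimidine, transversion)
position 4: U→C (pyrimidine→pyrimidine, transition)
position 5: C→G (pyrimidine→purine, transversion)
position 6: A→C (purine→pyrimidine, transversion)
position 7: C→G (pyrimidine→purine, transversion)
position 8: U→G (pyrimidine→purine, transversion)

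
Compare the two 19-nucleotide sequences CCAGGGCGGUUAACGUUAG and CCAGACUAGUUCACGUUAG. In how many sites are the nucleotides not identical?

5

Comparing position by position, 5 sites differ: 5 (G/A), 6 (G/C), 7 (C/U), 8 (G/A), 12 (A/C).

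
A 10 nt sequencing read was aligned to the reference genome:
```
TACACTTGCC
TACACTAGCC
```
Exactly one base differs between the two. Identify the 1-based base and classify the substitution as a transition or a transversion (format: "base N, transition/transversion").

The sequences differ only at base 7: T→A (pyrimidine→purine), a transversion.

base 7, transversion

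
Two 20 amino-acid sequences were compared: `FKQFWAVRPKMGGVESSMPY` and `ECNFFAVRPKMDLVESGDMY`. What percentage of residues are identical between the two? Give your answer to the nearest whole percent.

55%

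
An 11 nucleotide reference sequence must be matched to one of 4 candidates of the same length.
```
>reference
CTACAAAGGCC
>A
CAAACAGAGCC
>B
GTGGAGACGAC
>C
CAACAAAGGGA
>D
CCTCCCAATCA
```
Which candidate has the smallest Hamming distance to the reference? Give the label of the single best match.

C

A differs at 5 sites; B differs at 6 sites; C differs at 3 sites; D differs at 7 sites. The closest is C.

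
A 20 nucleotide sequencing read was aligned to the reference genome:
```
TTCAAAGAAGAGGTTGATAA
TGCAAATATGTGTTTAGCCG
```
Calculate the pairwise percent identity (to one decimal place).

50.0%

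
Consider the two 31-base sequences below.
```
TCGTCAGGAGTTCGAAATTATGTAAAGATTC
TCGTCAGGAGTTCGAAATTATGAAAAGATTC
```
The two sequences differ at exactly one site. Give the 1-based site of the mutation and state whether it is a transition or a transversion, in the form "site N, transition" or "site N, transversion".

site 23, transversion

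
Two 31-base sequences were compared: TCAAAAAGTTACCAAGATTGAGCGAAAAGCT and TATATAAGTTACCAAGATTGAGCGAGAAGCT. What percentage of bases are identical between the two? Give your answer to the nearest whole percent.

87%

4 positions differ (2, 3, 5, 26), so 27 of 31 match: 27/31 = 87.1%.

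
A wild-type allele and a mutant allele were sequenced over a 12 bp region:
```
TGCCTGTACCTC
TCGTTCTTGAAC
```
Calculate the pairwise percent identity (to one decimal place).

8 positions differ (2, 3, 4, 6, 8, 9, 10, 11), so 4 of 12 match: 4/12 = 33.33%.

33.3%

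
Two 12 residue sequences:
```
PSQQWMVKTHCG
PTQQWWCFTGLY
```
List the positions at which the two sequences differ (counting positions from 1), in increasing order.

2, 6, 7, 8, 10, 11, 12

Scanning 1-based: 2: S/T; 6: M/W; 7: V/C; 8: K/F; 10: H/G; 11: C/L; 12: G/Y.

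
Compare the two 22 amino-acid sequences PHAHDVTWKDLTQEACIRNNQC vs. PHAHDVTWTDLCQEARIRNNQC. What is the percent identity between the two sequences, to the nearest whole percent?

86%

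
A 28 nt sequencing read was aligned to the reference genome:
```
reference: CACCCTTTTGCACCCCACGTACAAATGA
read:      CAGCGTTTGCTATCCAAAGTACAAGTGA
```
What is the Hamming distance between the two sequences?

9

Comparing position by position, 9 positions differ: 3 (C/G), 5 (C/G), 9 (T/G), 10 (G/C), 11 (C/T), 13 (C/T), 16 (C/A), 18 (C/A), 25 (A/G).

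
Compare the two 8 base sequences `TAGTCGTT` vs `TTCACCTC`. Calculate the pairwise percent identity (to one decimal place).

Mismatches at positions 2, 3, 4, 6, 8 (1-based): 5 of 8.
Identical positions: 3/8 = 37.5% → 37.5%.

37.5%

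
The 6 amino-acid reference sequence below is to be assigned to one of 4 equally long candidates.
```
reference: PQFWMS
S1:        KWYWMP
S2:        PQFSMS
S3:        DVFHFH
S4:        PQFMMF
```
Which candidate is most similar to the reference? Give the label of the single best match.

S2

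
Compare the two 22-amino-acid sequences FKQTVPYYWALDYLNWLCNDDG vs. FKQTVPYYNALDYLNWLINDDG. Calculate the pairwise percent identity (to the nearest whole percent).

91%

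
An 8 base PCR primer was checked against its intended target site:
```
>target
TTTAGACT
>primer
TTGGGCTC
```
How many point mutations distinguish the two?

The sequences differ at bases 3, 4, 6, 7, 8 (1-based) — 5 in total.

5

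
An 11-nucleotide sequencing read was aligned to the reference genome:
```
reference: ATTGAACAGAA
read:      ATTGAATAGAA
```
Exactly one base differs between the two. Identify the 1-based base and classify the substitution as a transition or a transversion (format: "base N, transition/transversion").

The sequences differ only at base 7: C→T (pyrimidine→pyrimidine), a transition.

base 7, transition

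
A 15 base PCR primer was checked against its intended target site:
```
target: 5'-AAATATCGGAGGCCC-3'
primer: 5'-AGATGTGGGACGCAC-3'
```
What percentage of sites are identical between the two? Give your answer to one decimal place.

Mismatches at positions 2, 5, 7, 11, 14 (1-based): 5 of 15.
Identical positions: 10/15 = 66.67% → 66.7%.

66.7%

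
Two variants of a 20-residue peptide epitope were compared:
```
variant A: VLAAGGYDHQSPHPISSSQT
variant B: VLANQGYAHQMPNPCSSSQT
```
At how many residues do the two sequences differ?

6

Mismatches (1-based): residue 4: A→N; residue 5: G→Q; residue 8: D→A; residue 11: S→M; residue 13: H→N; residue 15: I→C.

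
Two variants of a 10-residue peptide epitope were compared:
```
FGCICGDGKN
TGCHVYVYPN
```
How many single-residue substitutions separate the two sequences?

7

Mismatches (1-based): residue 1: F→T; residue 4: I→H; residue 5: C→V; residue 6: G→Y; residue 7: D→V; residue 8: G→Y; residue 9: K→P.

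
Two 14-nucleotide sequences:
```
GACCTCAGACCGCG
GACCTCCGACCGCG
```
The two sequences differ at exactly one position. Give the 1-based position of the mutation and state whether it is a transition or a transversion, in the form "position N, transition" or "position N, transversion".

position 7, transversion

Position 7 changes A→C. A is a purine and C is a pyrimidine, so this is a transversion.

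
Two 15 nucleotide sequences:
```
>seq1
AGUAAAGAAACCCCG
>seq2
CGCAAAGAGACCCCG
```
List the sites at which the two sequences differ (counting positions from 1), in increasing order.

1, 3, 9

Differences at site 1 (A→C), site 3 (U→C), site 9 (A→G).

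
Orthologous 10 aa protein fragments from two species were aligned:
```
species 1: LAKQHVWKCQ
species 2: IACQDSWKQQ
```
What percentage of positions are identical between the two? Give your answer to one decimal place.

5 positions differ (1, 3, 5, 6, 9), so 5 of 10 match: 5/10 = 50%.

50.0%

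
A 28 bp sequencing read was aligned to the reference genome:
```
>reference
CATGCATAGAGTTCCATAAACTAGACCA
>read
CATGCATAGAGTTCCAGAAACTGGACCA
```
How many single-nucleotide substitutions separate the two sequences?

2

The sequences differ at bases 17, 23 (1-based) — 2 in total.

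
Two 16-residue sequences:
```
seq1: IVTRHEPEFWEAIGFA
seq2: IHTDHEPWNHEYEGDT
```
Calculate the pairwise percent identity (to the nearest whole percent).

9 positions differ (2, 4, 8, 9, 10, 12, 13, 15, 16), so 7 of 16 match: 7/16 = 43.75%.

44%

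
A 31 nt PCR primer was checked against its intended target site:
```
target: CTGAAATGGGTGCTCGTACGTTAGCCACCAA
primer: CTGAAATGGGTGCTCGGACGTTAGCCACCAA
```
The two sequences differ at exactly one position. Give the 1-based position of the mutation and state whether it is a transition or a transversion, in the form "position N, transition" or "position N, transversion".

Position 17 changes T→G. T is a pyrimidine and G is a purine, so this is a transversion.

position 17, transversion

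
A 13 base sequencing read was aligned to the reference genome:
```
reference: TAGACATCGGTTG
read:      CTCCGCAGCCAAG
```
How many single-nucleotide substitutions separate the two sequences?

Comparing position by position, 12 positions differ: 1 (T/C), 2 (A/T), 3 (G/C), 4 (A/C), 5 (C/G), 6 (A/C), 7 (T/A), 8 (C/G), 9 (G/C), 10 (G/C), 11 (T/A), 12 (T/A).

12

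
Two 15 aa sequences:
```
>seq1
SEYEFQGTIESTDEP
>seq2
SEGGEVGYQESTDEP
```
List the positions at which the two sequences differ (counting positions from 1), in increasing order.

3, 4, 5, 6, 8, 9

Differences at position 3 (Y→G), position 4 (E→G), position 5 (F→E), position 6 (Q→V), position 8 (T→Y), position 9 (I→Q).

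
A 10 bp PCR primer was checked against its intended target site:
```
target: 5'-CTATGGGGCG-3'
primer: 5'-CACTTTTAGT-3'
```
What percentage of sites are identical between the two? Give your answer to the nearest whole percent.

8 positions differ (2, 3, 5, 6, 7, 8, 9, 10), so 2 of 10 match: 2/10 = 20%.

20%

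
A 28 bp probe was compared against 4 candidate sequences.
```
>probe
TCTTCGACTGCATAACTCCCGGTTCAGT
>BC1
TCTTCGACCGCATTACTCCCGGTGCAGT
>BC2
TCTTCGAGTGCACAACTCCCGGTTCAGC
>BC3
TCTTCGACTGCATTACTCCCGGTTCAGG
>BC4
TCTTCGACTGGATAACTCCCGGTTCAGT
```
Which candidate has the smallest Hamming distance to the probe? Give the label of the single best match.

BC4

BC1 differs at 3 sites; BC2 differs at 3 sites; BC3 differs at 2 sites; BC4 differs at 1 site. The closest is BC4.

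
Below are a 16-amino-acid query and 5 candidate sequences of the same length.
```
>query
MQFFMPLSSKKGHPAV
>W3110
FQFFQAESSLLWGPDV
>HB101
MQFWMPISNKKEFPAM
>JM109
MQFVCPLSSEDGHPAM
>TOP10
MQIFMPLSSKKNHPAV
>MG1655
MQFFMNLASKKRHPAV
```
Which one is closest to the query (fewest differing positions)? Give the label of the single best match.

TOP10

W3110 differs at 9 positions; HB101 differs at 6 positions; JM109 differs at 5 positions; TOP10 differs at 2 positions; MG1655 differs at 3 positions. The closest is TOP10.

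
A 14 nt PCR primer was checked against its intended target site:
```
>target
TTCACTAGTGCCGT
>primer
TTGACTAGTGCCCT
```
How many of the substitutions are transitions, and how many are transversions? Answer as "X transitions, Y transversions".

0 transitions, 2 transversions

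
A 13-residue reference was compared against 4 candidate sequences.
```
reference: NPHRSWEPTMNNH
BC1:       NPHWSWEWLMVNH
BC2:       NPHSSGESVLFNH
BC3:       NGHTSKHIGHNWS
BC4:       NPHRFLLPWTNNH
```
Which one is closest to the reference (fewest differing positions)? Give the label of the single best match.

BC1

BC1 differs at 4 positions; BC2 differs at 6 positions; BC3 differs at 9 positions; BC4 differs at 5 positions. The closest is BC1.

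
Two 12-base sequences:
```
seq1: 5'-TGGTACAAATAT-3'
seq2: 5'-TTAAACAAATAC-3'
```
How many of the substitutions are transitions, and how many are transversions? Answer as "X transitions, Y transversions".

Transitions (purine↔purine or pyrimidine↔pyrimidine): 3 G→A, 12 T→C.
Transversions (purine↔pyrimidine): 2 G→T, 4 T→A.

2 transitions, 2 transversions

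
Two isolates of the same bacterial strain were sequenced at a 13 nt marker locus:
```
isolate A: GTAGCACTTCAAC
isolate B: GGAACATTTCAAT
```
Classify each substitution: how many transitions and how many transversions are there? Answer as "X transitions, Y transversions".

3 transitions, 1 transversion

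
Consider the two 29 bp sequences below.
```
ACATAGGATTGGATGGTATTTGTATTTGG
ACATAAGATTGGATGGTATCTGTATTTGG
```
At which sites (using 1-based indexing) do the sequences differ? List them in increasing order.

6, 20

Scanning 1-based: 6: G/A; 20: T/C.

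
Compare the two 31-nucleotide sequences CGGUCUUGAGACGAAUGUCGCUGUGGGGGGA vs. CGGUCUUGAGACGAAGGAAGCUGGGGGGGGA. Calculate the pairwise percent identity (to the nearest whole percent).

4 positions differ (16, 18, 19, 24), so 27 of 31 match: 27/31 = 87.1%.

87%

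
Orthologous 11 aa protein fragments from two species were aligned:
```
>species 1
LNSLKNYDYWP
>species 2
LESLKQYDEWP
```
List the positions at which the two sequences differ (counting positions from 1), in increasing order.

Differences at position 2 (N→E), position 6 (N→Q), position 9 (Y→E).

2, 6, 9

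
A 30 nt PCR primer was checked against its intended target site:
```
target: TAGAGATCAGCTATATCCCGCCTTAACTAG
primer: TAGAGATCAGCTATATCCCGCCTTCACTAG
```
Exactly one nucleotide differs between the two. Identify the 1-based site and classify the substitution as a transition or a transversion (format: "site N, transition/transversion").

Site 25 changes A→C. A is a purine and C is a pyrimidine, so this is a transversion.

site 25, transversion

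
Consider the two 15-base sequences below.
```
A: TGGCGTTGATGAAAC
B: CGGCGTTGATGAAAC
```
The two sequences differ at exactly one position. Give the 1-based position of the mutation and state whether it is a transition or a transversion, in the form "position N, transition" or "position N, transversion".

The sequences differ only at position 1: T→C (pyrimidine→pyrimidine), a transition.

position 1, transition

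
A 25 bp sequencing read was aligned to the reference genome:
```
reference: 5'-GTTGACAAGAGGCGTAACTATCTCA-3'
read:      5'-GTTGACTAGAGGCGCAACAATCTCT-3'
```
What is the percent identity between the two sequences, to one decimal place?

84.0%

4 positions differ (7, 15, 19, 25), so 21 of 25 match: 21/25 = 84%.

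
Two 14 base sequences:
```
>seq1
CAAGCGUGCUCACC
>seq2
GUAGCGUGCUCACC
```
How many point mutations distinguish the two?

2

The sequences differ at sites 1, 2 (1-based) — 2 in total.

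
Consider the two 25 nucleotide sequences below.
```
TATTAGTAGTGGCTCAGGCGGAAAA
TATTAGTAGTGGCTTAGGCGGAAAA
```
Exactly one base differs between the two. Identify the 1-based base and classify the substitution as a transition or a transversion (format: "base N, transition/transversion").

base 15, transition

Base 15 changes C→T. C is a pyrimidine and T is a pyrimidine, so this is a transition.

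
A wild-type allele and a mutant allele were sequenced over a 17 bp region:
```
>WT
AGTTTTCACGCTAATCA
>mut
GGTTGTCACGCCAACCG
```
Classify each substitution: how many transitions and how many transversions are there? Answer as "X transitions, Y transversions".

4 transitions, 1 transversion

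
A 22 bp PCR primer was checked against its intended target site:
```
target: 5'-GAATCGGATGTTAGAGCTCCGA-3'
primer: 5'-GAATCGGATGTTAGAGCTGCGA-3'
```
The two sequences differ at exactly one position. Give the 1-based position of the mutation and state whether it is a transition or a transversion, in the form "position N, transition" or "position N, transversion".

position 19, transversion

Position 19 changes C→G. C is a pyrimidine and G is a purine, so this is a transversion.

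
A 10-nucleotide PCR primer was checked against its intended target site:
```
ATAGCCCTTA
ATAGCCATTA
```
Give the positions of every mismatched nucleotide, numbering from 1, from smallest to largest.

7

Scanning 1-based: 7: C/A.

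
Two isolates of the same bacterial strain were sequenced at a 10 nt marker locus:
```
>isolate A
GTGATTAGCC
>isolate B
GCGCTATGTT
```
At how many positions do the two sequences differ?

Comparing position by position, 6 positions differ: 2 (T/C), 4 (A/C), 6 (T/A), 7 (A/T), 9 (C/T), 10 (C/T).

6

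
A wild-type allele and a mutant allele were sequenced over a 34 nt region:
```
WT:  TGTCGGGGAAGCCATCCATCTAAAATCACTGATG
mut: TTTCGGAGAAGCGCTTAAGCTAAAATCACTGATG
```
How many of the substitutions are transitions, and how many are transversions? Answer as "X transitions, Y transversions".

Mismatches (1-based):
base 2: G→T (purine→pyrimidine, transversion)
base 7: G→A (purine→purine, transition)
base 13: C→G (pyrimidine→purine, transversion)
base 14: A→C (purine→pyrimidine, transversion)
base 16: C→T (pyrimidine→pyrimidine, transition)
base 17: C→A (pyrimidine→purine, transversion)
base 19: T→G (pyrimidine→purine, transversion)

2 transitions, 5 transversions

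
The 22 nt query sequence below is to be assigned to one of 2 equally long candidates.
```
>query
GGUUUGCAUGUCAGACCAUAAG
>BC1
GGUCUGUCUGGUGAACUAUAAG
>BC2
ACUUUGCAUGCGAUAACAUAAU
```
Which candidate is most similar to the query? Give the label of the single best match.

BC1 differs at 8 bases; BC2 differs at 7 bases. The closest is BC2.

BC2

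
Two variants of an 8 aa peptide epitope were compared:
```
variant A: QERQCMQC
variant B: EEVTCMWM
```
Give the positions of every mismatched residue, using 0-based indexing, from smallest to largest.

Scanning 0-based: 0: Q/E; 2: R/V; 3: Q/T; 6: Q/W; 7: C/M.

0, 2, 3, 6, 7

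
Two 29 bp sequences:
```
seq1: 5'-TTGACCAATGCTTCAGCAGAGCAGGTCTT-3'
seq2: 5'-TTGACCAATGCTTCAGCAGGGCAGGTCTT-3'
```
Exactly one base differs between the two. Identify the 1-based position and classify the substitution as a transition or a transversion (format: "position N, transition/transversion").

Position 20 changes A→G. A is a purine and G is a purine, so this is a transition.

position 20, transition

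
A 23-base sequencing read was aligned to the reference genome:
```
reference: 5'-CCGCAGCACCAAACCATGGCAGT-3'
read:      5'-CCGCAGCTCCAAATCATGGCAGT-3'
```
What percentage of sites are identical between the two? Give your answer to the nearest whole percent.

Mismatches at positions 8, 14 (1-based): 2 of 23.
Identical positions: 21/23 = 91.3% → 91%.

91%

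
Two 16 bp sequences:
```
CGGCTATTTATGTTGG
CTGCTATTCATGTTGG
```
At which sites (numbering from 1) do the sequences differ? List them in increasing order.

Scanning 1-based: 2: G/T; 9: T/C.

2, 9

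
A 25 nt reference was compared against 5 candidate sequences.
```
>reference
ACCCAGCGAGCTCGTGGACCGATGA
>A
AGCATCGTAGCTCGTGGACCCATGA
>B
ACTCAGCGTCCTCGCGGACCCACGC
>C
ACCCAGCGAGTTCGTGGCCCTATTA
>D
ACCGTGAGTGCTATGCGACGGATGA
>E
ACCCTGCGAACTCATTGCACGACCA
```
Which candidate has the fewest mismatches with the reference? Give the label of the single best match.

A differs at 7 bases; B differs at 7 bases; C differs at 4 bases; D differs at 9 bases; E differs at 8 bases. The closest is C.

C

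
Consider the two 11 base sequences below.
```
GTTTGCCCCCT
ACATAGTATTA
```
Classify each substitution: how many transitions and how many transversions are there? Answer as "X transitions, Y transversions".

6 transitions, 4 transversions

Transitions (purine↔purine or pyrimidine↔pyrimidine): 1 G→A, 2 T→C, 5 G→A, 7 C→T, 9 C→T, 10 C→T.
Transversions (purine↔pyrimidine): 3 T→A, 6 C→G, 8 C→A, 11 T→A.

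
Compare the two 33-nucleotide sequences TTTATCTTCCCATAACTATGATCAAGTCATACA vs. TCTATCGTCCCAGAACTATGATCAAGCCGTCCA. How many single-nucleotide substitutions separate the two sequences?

6

Comparing position by position, 6 sites differ: 2 (T/C), 7 (T/G), 13 (T/G), 27 (T/C), 29 (A/G), 31 (A/C).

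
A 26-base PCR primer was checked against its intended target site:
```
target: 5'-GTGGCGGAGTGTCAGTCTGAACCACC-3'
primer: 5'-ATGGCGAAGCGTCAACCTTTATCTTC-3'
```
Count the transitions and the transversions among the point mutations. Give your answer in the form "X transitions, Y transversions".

7 transitions, 3 transversions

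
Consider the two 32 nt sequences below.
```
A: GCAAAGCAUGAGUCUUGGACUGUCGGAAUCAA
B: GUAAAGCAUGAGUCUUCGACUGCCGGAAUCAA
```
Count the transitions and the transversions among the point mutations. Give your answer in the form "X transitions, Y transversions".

Mismatches (1-based):
base 2: C→U (pyrimidine→pyrimidine, transition)
base 17: G→C (purine→pyrimidine, transversion)
base 23: U→C (pyrimidine→pyrimidine, transition)

2 transitions, 1 transversion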